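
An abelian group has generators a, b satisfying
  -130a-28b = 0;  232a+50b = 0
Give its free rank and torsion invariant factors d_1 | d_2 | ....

rank_ℚ(R)=2; free=2−2=0
SNF(R) diag = [2, 2] → torsion [2, 2]

Answer: M ≅ ℤ/2 ⊕ ℤ/2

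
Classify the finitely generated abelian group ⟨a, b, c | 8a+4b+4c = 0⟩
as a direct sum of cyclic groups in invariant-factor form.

rank_ℚ(R)=1; free=3−1=2
SNF(R) diag = [4] → torsion [4]

Answer: M ≅ ℤ^2 ⊕ ℤ/4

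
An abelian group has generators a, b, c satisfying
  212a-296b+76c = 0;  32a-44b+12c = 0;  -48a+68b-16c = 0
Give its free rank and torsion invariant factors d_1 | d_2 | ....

rank_ℚ(R)=3; free=3−3=0
SNF(R) diag = [4, 4, 4] → torsion [4, 4, 4]

Answer: M ≅ ℤ/4 ⊕ ℤ/4 ⊕ ℤ/4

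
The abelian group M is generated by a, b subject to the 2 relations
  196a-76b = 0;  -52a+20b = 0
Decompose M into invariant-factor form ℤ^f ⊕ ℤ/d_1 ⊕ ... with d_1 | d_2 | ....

rank_ℚ(R)=2; free=2−2=0
SNF(R) diag = [4, 8] → torsion [4, 8]

Answer: M ≅ ℤ/4 ⊕ ℤ/8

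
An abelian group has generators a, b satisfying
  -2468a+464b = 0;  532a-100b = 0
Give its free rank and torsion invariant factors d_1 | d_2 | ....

rank_ℚ(R)=2; free=2−2=0
SNF(R) diag = [4, 12] → torsion [4, 12]

Answer: M ≅ ℤ/4 ⊕ ℤ/12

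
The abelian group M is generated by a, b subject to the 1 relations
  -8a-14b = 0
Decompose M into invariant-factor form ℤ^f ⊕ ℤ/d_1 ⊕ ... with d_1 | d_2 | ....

rank_ℚ(R)=1; free=2−1=1
SNF(R) diag = [2] → torsion [2]

Answer: M ≅ ℤ^1 ⊕ ℤ/2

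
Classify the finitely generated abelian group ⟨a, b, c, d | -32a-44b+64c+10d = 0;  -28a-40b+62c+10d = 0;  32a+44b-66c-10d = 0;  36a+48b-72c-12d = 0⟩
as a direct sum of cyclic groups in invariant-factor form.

Answer: M ≅ ℤ/2 ⊕ ℤ/2 ⊕ ℤ/4 ⊕ ℤ/12

Derivation:
rank_ℚ(R)=4; free=4−4=0
SNF(R) diag = [2, 2, 4, 12] → torsion [2, 2, 4, 12]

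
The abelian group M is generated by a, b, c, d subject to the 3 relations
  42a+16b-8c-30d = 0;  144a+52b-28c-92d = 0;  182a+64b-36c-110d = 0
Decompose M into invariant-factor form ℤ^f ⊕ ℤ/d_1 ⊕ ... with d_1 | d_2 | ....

Answer: M ≅ ℤ^1 ⊕ ℤ/2 ⊕ ℤ/4 ⊕ ℤ/4

Derivation:
rank_ℚ(R)=3; free=4−3=1
SNF(R) diag = [2, 4, 4] → torsion [2, 4, 4]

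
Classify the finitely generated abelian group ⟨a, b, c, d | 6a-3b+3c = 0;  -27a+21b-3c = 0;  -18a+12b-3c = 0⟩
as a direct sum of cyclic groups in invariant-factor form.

rank_ℚ(R)=3; free=4−3=1
SNF(R) diag = [3, 3, 9] → torsion [3, 3, 9]

Answer: M ≅ ℤ^1 ⊕ ℤ/3 ⊕ ℤ/3 ⊕ ℤ/9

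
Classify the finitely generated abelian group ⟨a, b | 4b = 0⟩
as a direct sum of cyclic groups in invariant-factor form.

Answer: M ≅ ℤ^1 ⊕ ℤ/4

Derivation:
rank_ℚ(R)=1; free=2−1=1
SNF(R) diag = [4] → torsion [4]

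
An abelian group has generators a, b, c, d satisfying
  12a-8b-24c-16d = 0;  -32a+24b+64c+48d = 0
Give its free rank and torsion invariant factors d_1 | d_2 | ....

rank_ℚ(R)=2; free=4−2=2
SNF(R) diag = [4, 8] → torsion [4, 8]

Answer: M ≅ ℤ^2 ⊕ ℤ/4 ⊕ ℤ/8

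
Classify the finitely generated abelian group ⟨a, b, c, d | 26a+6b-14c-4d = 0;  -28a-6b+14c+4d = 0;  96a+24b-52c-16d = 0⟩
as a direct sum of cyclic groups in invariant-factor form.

Answer: M ≅ ℤ^1 ⊕ ℤ/2 ⊕ ℤ/2 ⊕ ℤ/4

Derivation:
rank_ℚ(R)=3; free=4−3=1
SNF(R) diag = [2, 2, 4] → torsion [2, 2, 4]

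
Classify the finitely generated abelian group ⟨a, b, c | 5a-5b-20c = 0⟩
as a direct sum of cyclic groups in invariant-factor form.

rank_ℚ(R)=1; free=3−1=2
SNF(R) diag = [5] → torsion [5]

Answer: M ≅ ℤ^2 ⊕ ℤ/5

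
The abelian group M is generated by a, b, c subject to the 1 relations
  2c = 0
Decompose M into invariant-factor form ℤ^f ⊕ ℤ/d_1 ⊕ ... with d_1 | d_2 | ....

rank_ℚ(R)=1; free=3−1=2
SNF(R) diag = [2] → torsion [2]

Answer: M ≅ ℤ^2 ⊕ ℤ/2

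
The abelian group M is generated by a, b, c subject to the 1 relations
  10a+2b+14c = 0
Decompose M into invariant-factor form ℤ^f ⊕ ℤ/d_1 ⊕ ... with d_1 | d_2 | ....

rank_ℚ(R)=1; free=3−1=2
SNF(R) diag = [2] → torsion [2]

Answer: M ≅ ℤ^2 ⊕ ℤ/2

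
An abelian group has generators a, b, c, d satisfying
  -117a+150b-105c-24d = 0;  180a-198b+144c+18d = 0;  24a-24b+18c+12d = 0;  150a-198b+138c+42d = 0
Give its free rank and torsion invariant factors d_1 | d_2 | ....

Answer: M ≅ ℤ/3 ⊕ ℤ/6 ⊕ ℤ/18 ⊕ ℤ/36

Derivation:
rank_ℚ(R)=4; free=4−4=0
SNF(R) diag = [3, 6, 18, 36] → torsion [3, 6, 18, 36]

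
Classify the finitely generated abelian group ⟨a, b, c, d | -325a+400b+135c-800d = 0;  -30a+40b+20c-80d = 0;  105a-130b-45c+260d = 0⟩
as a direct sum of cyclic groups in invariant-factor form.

rank_ℚ(R)=3; free=4−3=1
SNF(R) diag = [5, 10, 10] → torsion [5, 10, 10]

Answer: M ≅ ℤ^1 ⊕ ℤ/5 ⊕ ℤ/10 ⊕ ℤ/10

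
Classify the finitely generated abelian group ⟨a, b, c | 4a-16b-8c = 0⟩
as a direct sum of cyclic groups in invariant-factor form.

rank_ℚ(R)=1; free=3−1=2
SNF(R) diag = [4] → torsion [4]

Answer: M ≅ ℤ^2 ⊕ ℤ/4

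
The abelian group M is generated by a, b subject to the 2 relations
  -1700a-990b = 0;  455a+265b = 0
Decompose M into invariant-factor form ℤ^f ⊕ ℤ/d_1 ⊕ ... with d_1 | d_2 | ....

rank_ℚ(R)=2; free=2−2=0
SNF(R) diag = [5, 10] → torsion [5, 10]

Answer: M ≅ ℤ/5 ⊕ ℤ/10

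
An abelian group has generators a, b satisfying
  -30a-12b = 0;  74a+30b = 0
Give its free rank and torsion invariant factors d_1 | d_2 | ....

rank_ℚ(R)=2; free=2−2=0
SNF(R) diag = [2, 6] → torsion [2, 6]

Answer: M ≅ ℤ/2 ⊕ ℤ/6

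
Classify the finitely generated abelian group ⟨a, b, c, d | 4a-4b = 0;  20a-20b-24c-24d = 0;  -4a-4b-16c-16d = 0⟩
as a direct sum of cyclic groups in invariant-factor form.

Answer: M ≅ ℤ^1 ⊕ ℤ/4 ⊕ ℤ/8 ⊕ ℤ/24

Derivation:
rank_ℚ(R)=3; free=4−3=1
SNF(R) diag = [4, 8, 24] → torsion [4, 8, 24]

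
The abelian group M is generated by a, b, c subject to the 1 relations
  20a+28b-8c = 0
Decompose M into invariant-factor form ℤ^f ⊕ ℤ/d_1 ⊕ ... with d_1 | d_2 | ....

rank_ℚ(R)=1; free=3−1=2
SNF(R) diag = [4] → torsion [4]

Answer: M ≅ ℤ^2 ⊕ ℤ/4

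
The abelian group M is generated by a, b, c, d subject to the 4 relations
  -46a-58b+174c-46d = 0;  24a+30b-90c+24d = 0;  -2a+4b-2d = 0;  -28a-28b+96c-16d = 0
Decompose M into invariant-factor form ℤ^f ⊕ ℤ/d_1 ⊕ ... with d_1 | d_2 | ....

rank_ℚ(R)=4; free=4−4=0
SNF(R) diag = [2, 6, 12, 12] → torsion [2, 6, 12, 12]

Answer: M ≅ ℤ/2 ⊕ ℤ/6 ⊕ ℤ/12 ⊕ ℤ/12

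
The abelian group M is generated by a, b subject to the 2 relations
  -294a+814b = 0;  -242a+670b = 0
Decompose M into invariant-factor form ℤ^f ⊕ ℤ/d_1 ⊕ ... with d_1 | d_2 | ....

Answer: M ≅ ℤ/2 ⊕ ℤ/4

Derivation:
rank_ℚ(R)=2; free=2−2=0
SNF(R) diag = [2, 4] → torsion [2, 4]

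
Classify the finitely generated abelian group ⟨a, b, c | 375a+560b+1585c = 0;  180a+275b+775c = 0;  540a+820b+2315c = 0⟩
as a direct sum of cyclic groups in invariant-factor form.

Answer: M ≅ ℤ/5 ⊕ ℤ/15 ⊕ ℤ/45

Derivation:
rank_ℚ(R)=3; free=3−3=0
SNF(R) diag = [5, 15, 45] → torsion [5, 15, 45]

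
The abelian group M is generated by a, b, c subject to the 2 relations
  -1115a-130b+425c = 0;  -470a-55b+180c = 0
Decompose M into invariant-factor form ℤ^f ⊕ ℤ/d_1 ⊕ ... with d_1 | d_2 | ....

Answer: M ≅ ℤ^1 ⊕ ℤ/5 ⊕ ℤ/5

Derivation:
rank_ℚ(R)=2; free=3−2=1
SNF(R) diag = [5, 5] → torsion [5, 5]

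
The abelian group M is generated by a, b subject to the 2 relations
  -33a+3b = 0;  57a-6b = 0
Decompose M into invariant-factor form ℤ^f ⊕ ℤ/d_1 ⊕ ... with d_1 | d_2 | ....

rank_ℚ(R)=2; free=2−2=0
SNF(R) diag = [3, 9] → torsion [3, 9]

Answer: M ≅ ℤ/3 ⊕ ℤ/9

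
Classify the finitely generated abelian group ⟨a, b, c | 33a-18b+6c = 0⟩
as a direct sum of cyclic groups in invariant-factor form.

rank_ℚ(R)=1; free=3−1=2
SNF(R) diag = [3] → torsion [3]

Answer: M ≅ ℤ^2 ⊕ ℤ/3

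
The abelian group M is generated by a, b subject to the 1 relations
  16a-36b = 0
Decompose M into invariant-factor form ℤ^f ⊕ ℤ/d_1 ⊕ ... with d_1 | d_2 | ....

rank_ℚ(R)=1; free=2−1=1
SNF(R) diag = [4] → torsion [4]

Answer: M ≅ ℤ^1 ⊕ ℤ/4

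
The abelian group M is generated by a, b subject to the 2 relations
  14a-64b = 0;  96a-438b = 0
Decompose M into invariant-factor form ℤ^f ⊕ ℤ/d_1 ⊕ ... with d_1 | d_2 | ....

Answer: M ≅ ℤ/2 ⊕ ℤ/6

Derivation:
rank_ℚ(R)=2; free=2−2=0
SNF(R) diag = [2, 6] → torsion [2, 6]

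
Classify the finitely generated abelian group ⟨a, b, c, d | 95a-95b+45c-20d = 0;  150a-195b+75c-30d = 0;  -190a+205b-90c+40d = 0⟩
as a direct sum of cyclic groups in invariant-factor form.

rank_ℚ(R)=3; free=4−3=1
SNF(R) diag = [5, 15, 15] → torsion [5, 15, 15]

Answer: M ≅ ℤ^1 ⊕ ℤ/5 ⊕ ℤ/15 ⊕ ℤ/15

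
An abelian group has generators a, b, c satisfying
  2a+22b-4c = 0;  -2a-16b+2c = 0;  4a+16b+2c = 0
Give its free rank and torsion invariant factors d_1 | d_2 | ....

Answer: M ≅ ℤ/2 ⊕ ℤ/2 ⊕ ℤ/2

Derivation:
rank_ℚ(R)=3; free=3−3=0
SNF(R) diag = [2, 2, 2] → torsion [2, 2, 2]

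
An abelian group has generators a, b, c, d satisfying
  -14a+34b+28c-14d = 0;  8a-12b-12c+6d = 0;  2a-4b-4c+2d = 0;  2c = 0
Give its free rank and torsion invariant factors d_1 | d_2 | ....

rank_ℚ(R)=4; free=4−4=0
SNF(R) diag = [2, 2, 2, 6] → torsion [2, 2, 2, 6]

Answer: M ≅ ℤ/2 ⊕ ℤ/2 ⊕ ℤ/2 ⊕ ℤ/6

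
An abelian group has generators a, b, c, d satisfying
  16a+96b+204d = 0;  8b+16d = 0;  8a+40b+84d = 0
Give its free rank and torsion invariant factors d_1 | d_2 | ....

rank_ℚ(R)=3; free=4−3=1
SNF(R) diag = [4, 8, 8] → torsion [4, 8, 8]

Answer: M ≅ ℤ^1 ⊕ ℤ/4 ⊕ ℤ/8 ⊕ ℤ/8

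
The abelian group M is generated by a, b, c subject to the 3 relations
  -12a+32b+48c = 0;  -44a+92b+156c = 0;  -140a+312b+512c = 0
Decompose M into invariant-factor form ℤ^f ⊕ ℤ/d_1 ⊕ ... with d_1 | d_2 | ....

Answer: M ≅ ℤ/4 ⊕ ℤ/4 ⊕ ℤ/8

Derivation:
rank_ℚ(R)=3; free=3−3=0
SNF(R) diag = [4, 4, 8] → torsion [4, 4, 8]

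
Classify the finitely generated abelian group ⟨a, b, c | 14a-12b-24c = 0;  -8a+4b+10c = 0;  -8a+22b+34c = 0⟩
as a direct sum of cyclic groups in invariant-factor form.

Answer: M ≅ ℤ/2 ⊕ ℤ/2 ⊕ ℤ/6

Derivation:
rank_ℚ(R)=3; free=3−3=0
SNF(R) diag = [2, 2, 6] → torsion [2, 2, 6]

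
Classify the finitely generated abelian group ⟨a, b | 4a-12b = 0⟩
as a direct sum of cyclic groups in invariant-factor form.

Answer: M ≅ ℤ^1 ⊕ ℤ/4

Derivation:
rank_ℚ(R)=1; free=2−1=1
SNF(R) diag = [4] → torsion [4]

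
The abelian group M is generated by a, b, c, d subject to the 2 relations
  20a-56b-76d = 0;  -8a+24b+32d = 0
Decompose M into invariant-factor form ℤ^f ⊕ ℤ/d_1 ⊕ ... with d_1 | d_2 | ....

rank_ℚ(R)=2; free=4−2=2
SNF(R) diag = [4, 8] → torsion [4, 8]

Answer: M ≅ ℤ^2 ⊕ ℤ/4 ⊕ ℤ/8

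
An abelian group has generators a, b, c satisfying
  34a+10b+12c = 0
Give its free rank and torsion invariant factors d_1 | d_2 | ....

Answer: M ≅ ℤ^2 ⊕ ℤ/2

Derivation:
rank_ℚ(R)=1; free=3−1=2
SNF(R) diag = [2] → torsion [2]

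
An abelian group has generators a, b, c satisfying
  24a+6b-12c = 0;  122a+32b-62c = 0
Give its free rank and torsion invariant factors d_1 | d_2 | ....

Answer: M ≅ ℤ^1 ⊕ ℤ/2 ⊕ ℤ/6

Derivation:
rank_ℚ(R)=2; free=3−2=1
SNF(R) diag = [2, 6] → torsion [2, 6]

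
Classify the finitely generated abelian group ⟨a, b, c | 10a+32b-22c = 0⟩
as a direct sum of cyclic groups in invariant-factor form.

Answer: M ≅ ℤ^2 ⊕ ℤ/2

Derivation:
rank_ℚ(R)=1; free=3−1=2
SNF(R) diag = [2] → torsion [2]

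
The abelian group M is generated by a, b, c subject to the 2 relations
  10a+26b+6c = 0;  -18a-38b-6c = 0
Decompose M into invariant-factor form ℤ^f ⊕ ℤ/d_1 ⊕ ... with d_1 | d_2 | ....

Answer: M ≅ ℤ^1 ⊕ ℤ/2 ⊕ ℤ/4

Derivation:
rank_ℚ(R)=2; free=3−2=1
SNF(R) diag = [2, 4] → torsion [2, 4]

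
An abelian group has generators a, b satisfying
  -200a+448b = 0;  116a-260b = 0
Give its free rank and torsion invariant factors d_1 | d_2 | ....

rank_ℚ(R)=2; free=2−2=0
SNF(R) diag = [4, 8] → torsion [4, 8]

Answer: M ≅ ℤ/4 ⊕ ℤ/8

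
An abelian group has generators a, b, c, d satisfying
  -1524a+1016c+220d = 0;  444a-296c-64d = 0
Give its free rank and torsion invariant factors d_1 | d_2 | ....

rank_ℚ(R)=2; free=4−2=2
SNF(R) diag = [4, 12] → torsion [4, 12]

Answer: M ≅ ℤ^2 ⊕ ℤ/4 ⊕ ℤ/12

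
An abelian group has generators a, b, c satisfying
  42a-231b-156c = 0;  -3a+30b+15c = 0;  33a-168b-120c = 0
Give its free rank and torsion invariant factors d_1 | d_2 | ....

Answer: M ≅ ℤ/3 ⊕ ℤ/9 ⊕ ℤ/27

Derivation:
rank_ℚ(R)=3; free=3−3=0
SNF(R) diag = [3, 9, 27] → torsion [3, 9, 27]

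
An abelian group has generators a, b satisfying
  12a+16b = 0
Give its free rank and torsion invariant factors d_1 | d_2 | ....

rank_ℚ(R)=1; free=2−1=1
SNF(R) diag = [4] → torsion [4]

Answer: M ≅ ℤ^1 ⊕ ℤ/4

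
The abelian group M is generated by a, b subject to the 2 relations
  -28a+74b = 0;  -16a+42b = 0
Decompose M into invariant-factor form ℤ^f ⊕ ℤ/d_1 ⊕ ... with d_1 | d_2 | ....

Answer: M ≅ ℤ/2 ⊕ ℤ/4

Derivation:
rank_ℚ(R)=2; free=2−2=0
SNF(R) diag = [2, 4] → torsion [2, 4]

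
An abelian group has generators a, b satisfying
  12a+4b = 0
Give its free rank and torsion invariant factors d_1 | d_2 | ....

rank_ℚ(R)=1; free=2−1=1
SNF(R) diag = [4] → torsion [4]

Answer: M ≅ ℤ^1 ⊕ ℤ/4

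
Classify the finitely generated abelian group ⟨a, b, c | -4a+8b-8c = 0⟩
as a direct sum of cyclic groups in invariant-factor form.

rank_ℚ(R)=1; free=3−1=2
SNF(R) diag = [4] → torsion [4]

Answer: M ≅ ℤ^2 ⊕ ℤ/4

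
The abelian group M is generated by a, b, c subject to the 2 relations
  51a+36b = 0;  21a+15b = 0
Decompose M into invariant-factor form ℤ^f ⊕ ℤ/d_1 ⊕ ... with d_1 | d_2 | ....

rank_ℚ(R)=2; free=3−2=1
SNF(R) diag = [3, 3] → torsion [3, 3]

Answer: M ≅ ℤ^1 ⊕ ℤ/3 ⊕ ℤ/3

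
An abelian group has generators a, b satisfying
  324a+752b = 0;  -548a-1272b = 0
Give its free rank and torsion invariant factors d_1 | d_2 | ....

rank_ℚ(R)=2; free=2−2=0
SNF(R) diag = [4, 8] → torsion [4, 8]

Answer: M ≅ ℤ/4 ⊕ ℤ/8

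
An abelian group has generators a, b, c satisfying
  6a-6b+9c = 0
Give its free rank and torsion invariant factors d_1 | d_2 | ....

rank_ℚ(R)=1; free=3−1=2
SNF(R) diag = [3] → torsion [3]

Answer: M ≅ ℤ^2 ⊕ ℤ/3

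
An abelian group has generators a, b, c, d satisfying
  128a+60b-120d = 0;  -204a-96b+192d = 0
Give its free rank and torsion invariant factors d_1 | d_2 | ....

Answer: M ≅ ℤ^2 ⊕ ℤ/4 ⊕ ℤ/12

Derivation:
rank_ℚ(R)=2; free=4−2=2
SNF(R) diag = [4, 12] → torsion [4, 12]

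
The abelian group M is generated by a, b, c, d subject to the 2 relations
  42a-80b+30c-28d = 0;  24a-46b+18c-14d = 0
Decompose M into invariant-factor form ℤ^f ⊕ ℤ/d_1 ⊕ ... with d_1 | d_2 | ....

rank_ℚ(R)=2; free=4−2=2
SNF(R) diag = [2, 6] → torsion [2, 6]

Answer: M ≅ ℤ^2 ⊕ ℤ/2 ⊕ ℤ/6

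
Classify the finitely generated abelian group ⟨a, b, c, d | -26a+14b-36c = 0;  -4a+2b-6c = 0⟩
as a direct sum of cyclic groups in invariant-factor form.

rank_ℚ(R)=2; free=4−2=2
SNF(R) diag = [2, 2] → torsion [2, 2]

Answer: M ≅ ℤ^2 ⊕ ℤ/2 ⊕ ℤ/2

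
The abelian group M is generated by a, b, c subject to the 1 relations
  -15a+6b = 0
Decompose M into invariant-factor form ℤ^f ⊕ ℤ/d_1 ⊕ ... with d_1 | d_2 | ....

Answer: M ≅ ℤ^2 ⊕ ℤ/3

Derivation:
rank_ℚ(R)=1; free=3−1=2
SNF(R) diag = [3] → torsion [3]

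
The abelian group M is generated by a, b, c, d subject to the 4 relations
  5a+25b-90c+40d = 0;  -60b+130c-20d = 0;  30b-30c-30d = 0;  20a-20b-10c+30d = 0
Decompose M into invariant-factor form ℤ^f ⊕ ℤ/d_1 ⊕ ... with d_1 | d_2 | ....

rank_ℚ(R)=4; free=4−4=0
SNF(R) diag = [5, 10, 30, 90] → torsion [5, 10, 30, 90]

Answer: M ≅ ℤ/5 ⊕ ℤ/10 ⊕ ℤ/30 ⊕ ℤ/90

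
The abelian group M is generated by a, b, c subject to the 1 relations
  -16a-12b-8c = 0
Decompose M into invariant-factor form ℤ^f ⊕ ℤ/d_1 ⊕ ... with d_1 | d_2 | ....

rank_ℚ(R)=1; free=3−1=2
SNF(R) diag = [4] → torsion [4]

Answer: M ≅ ℤ^2 ⊕ ℤ/4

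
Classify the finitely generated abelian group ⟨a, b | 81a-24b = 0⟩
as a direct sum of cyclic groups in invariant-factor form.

Answer: M ≅ ℤ^1 ⊕ ℤ/3

Derivation:
rank_ℚ(R)=1; free=2−1=1
SNF(R) diag = [3] → torsion [3]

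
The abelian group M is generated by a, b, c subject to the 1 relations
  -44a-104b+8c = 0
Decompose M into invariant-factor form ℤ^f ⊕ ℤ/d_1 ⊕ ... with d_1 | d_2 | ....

Answer: M ≅ ℤ^2 ⊕ ℤ/4

Derivation:
rank_ℚ(R)=1; free=3−1=2
SNF(R) diag = [4] → torsion [4]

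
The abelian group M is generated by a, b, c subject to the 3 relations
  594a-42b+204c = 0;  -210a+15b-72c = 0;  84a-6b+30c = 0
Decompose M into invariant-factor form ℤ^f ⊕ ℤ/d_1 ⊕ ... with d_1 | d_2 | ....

rank_ℚ(R)=3; free=3−3=0
SNF(R) diag = [3, 6, 6] → torsion [3, 6, 6]

Answer: M ≅ ℤ/3 ⊕ ℤ/6 ⊕ ℤ/6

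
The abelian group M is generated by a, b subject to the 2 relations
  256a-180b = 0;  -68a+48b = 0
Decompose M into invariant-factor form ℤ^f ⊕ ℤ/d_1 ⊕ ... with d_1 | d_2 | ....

Answer: M ≅ ℤ/4 ⊕ ℤ/12

Derivation:
rank_ℚ(R)=2; free=2−2=0
SNF(R) diag = [4, 12] → torsion [4, 12]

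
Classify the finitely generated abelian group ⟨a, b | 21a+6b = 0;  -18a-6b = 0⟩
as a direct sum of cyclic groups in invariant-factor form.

rank_ℚ(R)=2; free=2−2=0
SNF(R) diag = [3, 6] → torsion [3, 6]

Answer: M ≅ ℤ/3 ⊕ ℤ/6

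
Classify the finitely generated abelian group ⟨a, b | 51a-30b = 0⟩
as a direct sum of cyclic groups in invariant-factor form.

rank_ℚ(R)=1; free=2−1=1
SNF(R) diag = [3] → torsion [3]

Answer: M ≅ ℤ^1 ⊕ ℤ/3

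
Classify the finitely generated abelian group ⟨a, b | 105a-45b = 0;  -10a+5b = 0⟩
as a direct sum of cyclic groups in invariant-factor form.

rank_ℚ(R)=2; free=2−2=0
SNF(R) diag = [5, 15] → torsion [5, 15]

Answer: M ≅ ℤ/5 ⊕ ℤ/15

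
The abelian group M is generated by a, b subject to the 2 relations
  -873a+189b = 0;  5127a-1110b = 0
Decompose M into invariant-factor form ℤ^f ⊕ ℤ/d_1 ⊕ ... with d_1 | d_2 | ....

rank_ℚ(R)=2; free=2−2=0
SNF(R) diag = [3, 9] → torsion [3, 9]

Answer: M ≅ ℤ/3 ⊕ ℤ/9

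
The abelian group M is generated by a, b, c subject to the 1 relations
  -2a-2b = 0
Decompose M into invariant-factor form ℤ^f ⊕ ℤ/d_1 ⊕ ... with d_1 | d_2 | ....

rank_ℚ(R)=1; free=3−1=2
SNF(R) diag = [2] → torsion [2]

Answer: M ≅ ℤ^2 ⊕ ℤ/2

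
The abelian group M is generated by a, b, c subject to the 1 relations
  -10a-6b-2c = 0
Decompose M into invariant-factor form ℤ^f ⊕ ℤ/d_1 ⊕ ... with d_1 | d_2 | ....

rank_ℚ(R)=1; free=3−1=2
SNF(R) diag = [2] → torsion [2]

Answer: M ≅ ℤ^2 ⊕ ℤ/2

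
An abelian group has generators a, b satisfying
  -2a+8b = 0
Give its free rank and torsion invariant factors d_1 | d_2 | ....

Answer: M ≅ ℤ^1 ⊕ ℤ/2

Derivation:
rank_ℚ(R)=1; free=2−1=1
SNF(R) diag = [2] → torsion [2]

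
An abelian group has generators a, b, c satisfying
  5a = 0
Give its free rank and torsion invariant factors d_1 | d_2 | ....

Answer: M ≅ ℤ^2 ⊕ ℤ/5

Derivation:
rank_ℚ(R)=1; free=3−1=2
SNF(R) diag = [5] → torsion [5]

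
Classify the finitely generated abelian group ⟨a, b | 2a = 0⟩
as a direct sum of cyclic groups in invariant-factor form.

rank_ℚ(R)=1; free=2−1=1
SNF(R) diag = [2] → torsion [2]

Answer: M ≅ ℤ^1 ⊕ ℤ/2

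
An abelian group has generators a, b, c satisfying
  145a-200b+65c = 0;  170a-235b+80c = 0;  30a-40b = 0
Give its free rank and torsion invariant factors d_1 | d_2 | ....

rank_ℚ(R)=3; free=3−3=0
SNF(R) diag = [5, 5, 10] → torsion [5, 5, 10]

Answer: M ≅ ℤ/5 ⊕ ℤ/5 ⊕ ℤ/10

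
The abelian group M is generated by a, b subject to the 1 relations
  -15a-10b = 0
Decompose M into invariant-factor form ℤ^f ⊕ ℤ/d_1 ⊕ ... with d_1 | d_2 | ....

Answer: M ≅ ℤ^1 ⊕ ℤ/5

Derivation:
rank_ℚ(R)=1; free=2−1=1
SNF(R) diag = [5] → torsion [5]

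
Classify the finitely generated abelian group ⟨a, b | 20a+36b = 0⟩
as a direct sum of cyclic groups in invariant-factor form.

Answer: M ≅ ℤ^1 ⊕ ℤ/4

Derivation:
rank_ℚ(R)=1; free=2−1=1
SNF(R) diag = [4] → torsion [4]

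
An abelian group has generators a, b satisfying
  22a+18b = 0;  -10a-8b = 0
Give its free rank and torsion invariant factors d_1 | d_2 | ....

Answer: M ≅ ℤ/2 ⊕ ℤ/2

Derivation:
rank_ℚ(R)=2; free=2−2=0
SNF(R) diag = [2, 2] → torsion [2, 2]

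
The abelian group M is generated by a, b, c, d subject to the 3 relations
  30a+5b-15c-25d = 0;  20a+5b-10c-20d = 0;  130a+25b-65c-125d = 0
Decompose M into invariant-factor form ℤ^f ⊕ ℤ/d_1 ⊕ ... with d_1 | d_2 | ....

rank_ℚ(R)=3; free=4−3=1
SNF(R) diag = [5, 5, 10] → torsion [5, 5, 10]

Answer: M ≅ ℤ^1 ⊕ ℤ/5 ⊕ ℤ/5 ⊕ ℤ/10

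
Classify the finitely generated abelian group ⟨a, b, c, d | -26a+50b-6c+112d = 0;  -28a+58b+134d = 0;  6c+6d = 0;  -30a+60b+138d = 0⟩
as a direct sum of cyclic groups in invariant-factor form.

Answer: M ≅ ℤ/2 ⊕ ℤ/6 ⊕ ℤ/6 ⊕ ℤ/18

Derivation:
rank_ℚ(R)=4; free=4−4=0
SNF(R) diag = [2, 6, 6, 18] → torsion [2, 6, 6, 18]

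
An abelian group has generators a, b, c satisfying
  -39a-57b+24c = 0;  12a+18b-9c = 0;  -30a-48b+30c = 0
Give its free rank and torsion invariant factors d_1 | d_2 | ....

rank_ℚ(R)=3; free=3−3=0
SNF(R) diag = [3, 3, 6] → torsion [3, 3, 6]

Answer: M ≅ ℤ/3 ⊕ ℤ/3 ⊕ ℤ/6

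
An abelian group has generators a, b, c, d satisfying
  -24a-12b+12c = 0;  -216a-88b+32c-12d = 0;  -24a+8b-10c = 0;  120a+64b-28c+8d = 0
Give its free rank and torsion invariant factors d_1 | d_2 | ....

Answer: M ≅ ℤ/2 ⊕ ℤ/4 ⊕ ℤ/12 ⊕ ℤ/24

Derivation:
rank_ℚ(R)=4; free=4−4=0
SNF(R) diag = [2, 4, 12, 24] → torsion [2, 4, 12, 24]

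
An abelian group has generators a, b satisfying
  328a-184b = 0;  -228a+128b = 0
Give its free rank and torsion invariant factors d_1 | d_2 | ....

rank_ℚ(R)=2; free=2−2=0
SNF(R) diag = [4, 8] → torsion [4, 8]

Answer: M ≅ ℤ/4 ⊕ ℤ/8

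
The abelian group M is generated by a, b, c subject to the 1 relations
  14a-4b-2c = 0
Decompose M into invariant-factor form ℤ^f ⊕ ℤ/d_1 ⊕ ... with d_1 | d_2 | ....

rank_ℚ(R)=1; free=3−1=2
SNF(R) diag = [2] → torsion [2]

Answer: M ≅ ℤ^2 ⊕ ℤ/2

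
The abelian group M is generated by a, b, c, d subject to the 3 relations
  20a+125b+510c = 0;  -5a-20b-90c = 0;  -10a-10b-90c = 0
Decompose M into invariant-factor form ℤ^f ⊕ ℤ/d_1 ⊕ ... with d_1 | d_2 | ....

Answer: M ≅ ℤ^1 ⊕ ℤ/5 ⊕ ℤ/15 ⊕ ℤ/30

Derivation:
rank_ℚ(R)=3; free=4−3=1
SNF(R) diag = [5, 15, 30] → torsion [5, 15, 30]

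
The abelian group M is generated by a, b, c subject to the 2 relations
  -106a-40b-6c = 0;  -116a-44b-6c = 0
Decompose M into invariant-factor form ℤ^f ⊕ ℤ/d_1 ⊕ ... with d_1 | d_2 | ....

rank_ℚ(R)=2; free=3−2=1
SNF(R) diag = [2, 6] → torsion [2, 6]

Answer: M ≅ ℤ^1 ⊕ ℤ/2 ⊕ ℤ/6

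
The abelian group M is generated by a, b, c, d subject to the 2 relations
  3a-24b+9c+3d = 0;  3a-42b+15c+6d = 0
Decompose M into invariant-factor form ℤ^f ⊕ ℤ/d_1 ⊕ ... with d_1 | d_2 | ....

Answer: M ≅ ℤ^2 ⊕ ℤ/3 ⊕ ℤ/3

Derivation:
rank_ℚ(R)=2; free=4−2=2
SNF(R) diag = [3, 3] → torsion [3, 3]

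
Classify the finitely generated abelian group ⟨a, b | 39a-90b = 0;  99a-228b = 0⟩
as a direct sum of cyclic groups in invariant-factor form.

rank_ℚ(R)=2; free=2−2=0
SNF(R) diag = [3, 6] → torsion [3, 6]

Answer: M ≅ ℤ/3 ⊕ ℤ/6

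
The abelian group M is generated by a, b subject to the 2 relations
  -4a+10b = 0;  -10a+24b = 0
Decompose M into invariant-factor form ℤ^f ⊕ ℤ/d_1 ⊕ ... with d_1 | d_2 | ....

rank_ℚ(R)=2; free=2−2=0
SNF(R) diag = [2, 2] → torsion [2, 2]

Answer: M ≅ ℤ/2 ⊕ ℤ/2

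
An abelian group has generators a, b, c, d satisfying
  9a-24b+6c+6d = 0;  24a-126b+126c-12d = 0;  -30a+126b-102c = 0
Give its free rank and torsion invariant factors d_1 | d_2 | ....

rank_ℚ(R)=3; free=4−3=1
SNF(R) diag = [3, 6, 12] → torsion [3, 6, 12]

Answer: M ≅ ℤ^1 ⊕ ℤ/3 ⊕ ℤ/6 ⊕ ℤ/12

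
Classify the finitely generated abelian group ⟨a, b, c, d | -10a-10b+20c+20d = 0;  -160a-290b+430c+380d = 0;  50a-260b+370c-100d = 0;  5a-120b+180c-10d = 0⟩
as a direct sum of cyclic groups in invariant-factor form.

rank_ℚ(R)=4; free=4−4=0
SNF(R) diag = [5, 10, 30, 60] → torsion [5, 10, 30, 60]

Answer: M ≅ ℤ/5 ⊕ ℤ/10 ⊕ ℤ/30 ⊕ ℤ/60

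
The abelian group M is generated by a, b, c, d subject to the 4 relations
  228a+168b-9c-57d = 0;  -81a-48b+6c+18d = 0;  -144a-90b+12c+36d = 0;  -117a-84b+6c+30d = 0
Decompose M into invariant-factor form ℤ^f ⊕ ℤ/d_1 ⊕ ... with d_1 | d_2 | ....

Answer: M ≅ ℤ/3 ⊕ ℤ/3 ⊕ ℤ/6 ⊕ ℤ/12

Derivation:
rank_ℚ(R)=4; free=4−4=0
SNF(R) diag = [3, 3, 6, 12] → torsion [3, 3, 6, 12]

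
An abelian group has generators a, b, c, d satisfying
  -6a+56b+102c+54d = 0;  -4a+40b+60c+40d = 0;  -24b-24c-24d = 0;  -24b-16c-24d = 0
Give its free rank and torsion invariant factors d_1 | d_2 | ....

rank_ℚ(R)=4; free=4−4=0
SNF(R) diag = [2, 4, 8, 24] → torsion [2, 4, 8, 24]

Answer: M ≅ ℤ/2 ⊕ ℤ/4 ⊕ ℤ/8 ⊕ ℤ/24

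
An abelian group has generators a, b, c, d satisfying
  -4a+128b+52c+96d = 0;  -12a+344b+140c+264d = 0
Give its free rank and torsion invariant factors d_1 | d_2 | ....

Answer: M ≅ ℤ^2 ⊕ ℤ/4 ⊕ ℤ/8

Derivation:
rank_ℚ(R)=2; free=4−2=2
SNF(R) diag = [4, 8] → torsion [4, 8]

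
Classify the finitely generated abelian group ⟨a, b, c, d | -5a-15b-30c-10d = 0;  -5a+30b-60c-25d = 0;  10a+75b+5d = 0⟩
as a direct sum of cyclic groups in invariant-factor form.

Answer: M ≅ ℤ^1 ⊕ ℤ/5 ⊕ ℤ/15 ⊕ ℤ/30

Derivation:
rank_ℚ(R)=3; free=4−3=1
SNF(R) diag = [5, 15, 30] → torsion [5, 15, 30]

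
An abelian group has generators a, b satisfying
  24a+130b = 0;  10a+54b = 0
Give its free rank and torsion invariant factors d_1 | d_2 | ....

Answer: M ≅ ℤ/2 ⊕ ℤ/2

Derivation:
rank_ℚ(R)=2; free=2−2=0
SNF(R) diag = [2, 2] → torsion [2, 2]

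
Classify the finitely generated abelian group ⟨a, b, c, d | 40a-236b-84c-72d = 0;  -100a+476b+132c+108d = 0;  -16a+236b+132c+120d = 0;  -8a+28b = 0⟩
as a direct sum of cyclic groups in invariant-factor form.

Answer: M ≅ ℤ/4 ⊕ ℤ/12 ⊕ ℤ/12 ⊕ ℤ/24

Derivation:
rank_ℚ(R)=4; free=4−4=0
SNF(R) diag = [4, 12, 12, 24] → torsion [4, 12, 12, 24]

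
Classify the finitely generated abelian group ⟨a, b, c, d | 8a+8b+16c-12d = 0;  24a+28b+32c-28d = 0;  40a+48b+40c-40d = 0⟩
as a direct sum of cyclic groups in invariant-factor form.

rank_ℚ(R)=3; free=4−3=1
SNF(R) diag = [4, 4, 8] → torsion [4, 4, 8]

Answer: M ≅ ℤ^1 ⊕ ℤ/4 ⊕ ℤ/4 ⊕ ℤ/8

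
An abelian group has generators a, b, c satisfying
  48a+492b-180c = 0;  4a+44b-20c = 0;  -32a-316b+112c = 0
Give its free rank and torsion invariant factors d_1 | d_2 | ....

rank_ℚ(R)=3; free=3−3=0
SNF(R) diag = [4, 12, 36] → torsion [4, 12, 36]

Answer: M ≅ ℤ/4 ⊕ ℤ/12 ⊕ ℤ/36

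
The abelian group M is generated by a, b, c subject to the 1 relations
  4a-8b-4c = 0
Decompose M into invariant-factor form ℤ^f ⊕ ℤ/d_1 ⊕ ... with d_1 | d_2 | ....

rank_ℚ(R)=1; free=3−1=2
SNF(R) diag = [4] → torsion [4]

Answer: M ≅ ℤ^2 ⊕ ℤ/4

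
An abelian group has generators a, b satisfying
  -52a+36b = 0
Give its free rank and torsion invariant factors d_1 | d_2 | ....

rank_ℚ(R)=1; free=2−1=1
SNF(R) diag = [4] → torsion [4]

Answer: M ≅ ℤ^1 ⊕ ℤ/4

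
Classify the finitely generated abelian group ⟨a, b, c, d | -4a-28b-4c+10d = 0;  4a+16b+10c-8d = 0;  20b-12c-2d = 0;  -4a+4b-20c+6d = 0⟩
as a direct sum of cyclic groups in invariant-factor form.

Answer: M ≅ ℤ/2 ⊕ ℤ/2 ⊕ ℤ/4 ⊕ ℤ/8

Derivation:
rank_ℚ(R)=4; free=4−4=0
SNF(R) diag = [2, 2, 4, 8] → torsion [2, 2, 4, 8]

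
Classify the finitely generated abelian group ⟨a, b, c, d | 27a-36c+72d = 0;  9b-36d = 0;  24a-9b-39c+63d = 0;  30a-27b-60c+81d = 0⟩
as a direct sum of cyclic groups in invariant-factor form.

Answer: M ≅ ℤ/3 ⊕ ℤ/9 ⊕ ℤ/9 ⊕ ℤ/9

Derivation:
rank_ℚ(R)=4; free=4−4=0
SNF(R) diag = [3, 9, 9, 9] → torsion [3, 9, 9, 9]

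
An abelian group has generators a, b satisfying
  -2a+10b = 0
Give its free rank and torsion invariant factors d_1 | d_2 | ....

Answer: M ≅ ℤ^1 ⊕ ℤ/2

Derivation:
rank_ℚ(R)=1; free=2−1=1
SNF(R) diag = [2] → torsion [2]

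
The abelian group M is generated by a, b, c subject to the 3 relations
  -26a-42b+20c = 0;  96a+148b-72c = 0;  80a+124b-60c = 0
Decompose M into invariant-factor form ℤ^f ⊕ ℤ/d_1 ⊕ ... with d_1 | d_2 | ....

rank_ℚ(R)=3; free=3−3=0
SNF(R) diag = [2, 4, 4] → torsion [2, 4, 4]

Answer: M ≅ ℤ/2 ⊕ ℤ/4 ⊕ ℤ/4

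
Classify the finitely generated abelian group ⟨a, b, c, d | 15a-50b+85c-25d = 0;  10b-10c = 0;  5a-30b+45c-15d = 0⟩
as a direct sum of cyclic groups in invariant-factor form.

rank_ℚ(R)=3; free=4−3=1
SNF(R) diag = [5, 10, 10] → torsion [5, 10, 10]

Answer: M ≅ ℤ^1 ⊕ ℤ/5 ⊕ ℤ/10 ⊕ ℤ/10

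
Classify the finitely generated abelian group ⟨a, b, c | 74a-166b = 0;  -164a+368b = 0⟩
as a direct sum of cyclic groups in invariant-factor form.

rank_ℚ(R)=2; free=3−2=1
SNF(R) diag = [2, 4] → torsion [2, 4]

Answer: M ≅ ℤ^1 ⊕ ℤ/2 ⊕ ℤ/4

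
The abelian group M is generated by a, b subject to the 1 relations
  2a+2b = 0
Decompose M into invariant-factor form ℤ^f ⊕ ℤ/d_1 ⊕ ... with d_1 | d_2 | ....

Answer: M ≅ ℤ^1 ⊕ ℤ/2

Derivation:
rank_ℚ(R)=1; free=2−1=1
SNF(R) diag = [2] → torsion [2]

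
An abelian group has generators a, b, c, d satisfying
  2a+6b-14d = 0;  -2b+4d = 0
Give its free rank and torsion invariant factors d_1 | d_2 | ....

Answer: M ≅ ℤ^2 ⊕ ℤ/2 ⊕ ℤ/2

Derivation:
rank_ℚ(R)=2; free=4−2=2
SNF(R) diag = [2, 2] → torsion [2, 2]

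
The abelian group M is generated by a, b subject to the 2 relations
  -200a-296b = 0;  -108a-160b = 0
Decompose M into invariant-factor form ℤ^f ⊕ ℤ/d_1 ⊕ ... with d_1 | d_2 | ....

Answer: M ≅ ℤ/4 ⊕ ℤ/8

Derivation:
rank_ℚ(R)=2; free=2−2=0
SNF(R) diag = [4, 8] → torsion [4, 8]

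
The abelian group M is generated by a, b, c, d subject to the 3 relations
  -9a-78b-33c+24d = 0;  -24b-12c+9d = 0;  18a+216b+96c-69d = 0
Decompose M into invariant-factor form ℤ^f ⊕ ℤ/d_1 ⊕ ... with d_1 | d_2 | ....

rank_ℚ(R)=3; free=4−3=1
SNF(R) diag = [3, 3, 6] → torsion [3, 3, 6]

Answer: M ≅ ℤ^1 ⊕ ℤ/3 ⊕ ℤ/3 ⊕ ℤ/6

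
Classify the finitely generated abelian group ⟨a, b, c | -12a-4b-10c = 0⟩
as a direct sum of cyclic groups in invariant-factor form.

rank_ℚ(R)=1; free=3−1=2
SNF(R) diag = [2] → torsion [2]

Answer: M ≅ ℤ^2 ⊕ ℤ/2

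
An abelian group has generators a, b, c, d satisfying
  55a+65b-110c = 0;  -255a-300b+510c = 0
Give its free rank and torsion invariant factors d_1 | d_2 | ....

rank_ℚ(R)=2; free=4−2=2
SNF(R) diag = [5, 15] → torsion [5, 15]

Answer: M ≅ ℤ^2 ⊕ ℤ/5 ⊕ ℤ/15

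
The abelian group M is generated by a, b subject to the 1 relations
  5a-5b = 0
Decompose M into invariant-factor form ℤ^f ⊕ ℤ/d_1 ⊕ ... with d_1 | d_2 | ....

Answer: M ≅ ℤ^1 ⊕ ℤ/5

Derivation:
rank_ℚ(R)=1; free=2−1=1
SNF(R) diag = [5] → torsion [5]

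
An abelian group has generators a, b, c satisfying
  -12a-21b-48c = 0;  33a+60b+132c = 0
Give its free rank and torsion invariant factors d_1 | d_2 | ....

Answer: M ≅ ℤ^1 ⊕ ℤ/3 ⊕ ℤ/9

Derivation:
rank_ℚ(R)=2; free=3−2=1
SNF(R) diag = [3, 9] → torsion [3, 9]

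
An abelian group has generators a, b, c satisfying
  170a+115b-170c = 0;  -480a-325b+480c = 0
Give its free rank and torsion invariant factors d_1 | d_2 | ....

rank_ℚ(R)=2; free=3−2=1
SNF(R) diag = [5, 10] → torsion [5, 10]

Answer: M ≅ ℤ^1 ⊕ ℤ/5 ⊕ ℤ/10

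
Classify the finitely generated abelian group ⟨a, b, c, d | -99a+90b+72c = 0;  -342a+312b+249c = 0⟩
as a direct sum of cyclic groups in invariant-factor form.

rank_ℚ(R)=2; free=4−2=2
SNF(R) diag = [3, 9] → torsion [3, 9]

Answer: M ≅ ℤ^2 ⊕ ℤ/3 ⊕ ℤ/9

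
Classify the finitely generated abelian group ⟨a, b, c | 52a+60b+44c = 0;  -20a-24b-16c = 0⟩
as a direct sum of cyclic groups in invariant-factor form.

Answer: M ≅ ℤ^1 ⊕ ℤ/4 ⊕ ℤ/12

Derivation:
rank_ℚ(R)=2; free=3−2=1
SNF(R) diag = [4, 12] → torsion [4, 12]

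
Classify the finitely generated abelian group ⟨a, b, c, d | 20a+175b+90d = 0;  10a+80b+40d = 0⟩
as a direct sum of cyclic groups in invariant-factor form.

rank_ℚ(R)=2; free=4−2=2
SNF(R) diag = [5, 10] → torsion [5, 10]

Answer: M ≅ ℤ^2 ⊕ ℤ/5 ⊕ ℤ/10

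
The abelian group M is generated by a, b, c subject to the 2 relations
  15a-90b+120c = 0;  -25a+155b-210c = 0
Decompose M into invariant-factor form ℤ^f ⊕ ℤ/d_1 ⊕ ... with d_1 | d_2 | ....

rank_ℚ(R)=2; free=3−2=1
SNF(R) diag = [5, 15] → torsion [5, 15]

Answer: M ≅ ℤ^1 ⊕ ℤ/5 ⊕ ℤ/15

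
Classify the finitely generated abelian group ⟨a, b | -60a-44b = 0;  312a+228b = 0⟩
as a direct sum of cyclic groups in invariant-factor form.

Answer: M ≅ ℤ/4 ⊕ ℤ/12

Derivation:
rank_ℚ(R)=2; free=2−2=0
SNF(R) diag = [4, 12] → torsion [4, 12]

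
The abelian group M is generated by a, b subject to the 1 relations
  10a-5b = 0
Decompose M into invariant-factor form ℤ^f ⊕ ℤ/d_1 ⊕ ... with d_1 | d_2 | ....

Answer: M ≅ ℤ^1 ⊕ ℤ/5

Derivation:
rank_ℚ(R)=1; free=2−1=1
SNF(R) diag = [5] → torsion [5]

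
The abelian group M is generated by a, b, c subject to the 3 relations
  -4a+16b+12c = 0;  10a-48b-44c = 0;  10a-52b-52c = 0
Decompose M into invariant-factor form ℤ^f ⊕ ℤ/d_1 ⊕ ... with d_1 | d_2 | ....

Answer: M ≅ ℤ/2 ⊕ ℤ/4 ⊕ ℤ/4

Derivation:
rank_ℚ(R)=3; free=3−3=0
SNF(R) diag = [2, 4, 4] → torsion [2, 4, 4]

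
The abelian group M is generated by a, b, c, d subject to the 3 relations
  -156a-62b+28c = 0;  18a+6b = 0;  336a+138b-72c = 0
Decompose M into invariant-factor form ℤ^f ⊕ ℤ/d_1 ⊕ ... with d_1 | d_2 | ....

rank_ℚ(R)=3; free=4−3=1
SNF(R) diag = [2, 6, 12] → torsion [2, 6, 12]

Answer: M ≅ ℤ^1 ⊕ ℤ/2 ⊕ ℤ/6 ⊕ ℤ/12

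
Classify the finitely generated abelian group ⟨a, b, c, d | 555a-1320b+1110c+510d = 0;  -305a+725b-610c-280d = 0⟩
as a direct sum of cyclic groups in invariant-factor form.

Answer: M ≅ ℤ^2 ⊕ ℤ/5 ⊕ ℤ/15

Derivation:
rank_ℚ(R)=2; free=4−2=2
SNF(R) diag = [5, 15] → torsion [5, 15]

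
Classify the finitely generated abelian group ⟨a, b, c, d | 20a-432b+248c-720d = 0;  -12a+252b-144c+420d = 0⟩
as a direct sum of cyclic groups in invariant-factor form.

Answer: M ≅ ℤ^2 ⊕ ℤ/4 ⊕ ℤ/12

Derivation:
rank_ℚ(R)=2; free=4−2=2
SNF(R) diag = [4, 12] → torsion [4, 12]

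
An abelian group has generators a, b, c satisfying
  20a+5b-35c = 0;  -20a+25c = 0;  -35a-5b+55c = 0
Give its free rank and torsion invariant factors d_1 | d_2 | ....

rank_ℚ(R)=3; free=3−3=0
SNF(R) diag = [5, 5, 5] → torsion [5, 5, 5]

Answer: M ≅ ℤ/5 ⊕ ℤ/5 ⊕ ℤ/5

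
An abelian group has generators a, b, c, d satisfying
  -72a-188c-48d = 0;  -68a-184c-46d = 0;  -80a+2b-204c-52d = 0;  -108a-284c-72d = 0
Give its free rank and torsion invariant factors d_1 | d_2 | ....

Answer: M ≅ ℤ/2 ⊕ ℤ/2 ⊕ ℤ/4 ⊕ ℤ/12

Derivation:
rank_ℚ(R)=4; free=4−4=0
SNF(R) diag = [2, 2, 4, 12] → torsion [2, 2, 4, 12]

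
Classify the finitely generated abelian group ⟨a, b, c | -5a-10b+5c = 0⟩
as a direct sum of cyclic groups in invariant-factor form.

rank_ℚ(R)=1; free=3−1=2
SNF(R) diag = [5] → torsion [5]

Answer: M ≅ ℤ^2 ⊕ ℤ/5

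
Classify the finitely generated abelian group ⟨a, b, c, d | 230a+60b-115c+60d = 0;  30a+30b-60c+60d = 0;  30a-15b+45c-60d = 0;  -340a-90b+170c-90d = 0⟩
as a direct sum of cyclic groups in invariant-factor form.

rank_ℚ(R)=4; free=4−4=0
SNF(R) diag = [5, 15, 30, 30] → torsion [5, 15, 30, 30]

Answer: M ≅ ℤ/5 ⊕ ℤ/15 ⊕ ℤ/30 ⊕ ℤ/30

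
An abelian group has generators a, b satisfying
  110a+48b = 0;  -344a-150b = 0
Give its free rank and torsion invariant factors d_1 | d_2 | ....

Answer: M ≅ ℤ/2 ⊕ ℤ/6

Derivation:
rank_ℚ(R)=2; free=2−2=0
SNF(R) diag = [2, 6] → torsion [2, 6]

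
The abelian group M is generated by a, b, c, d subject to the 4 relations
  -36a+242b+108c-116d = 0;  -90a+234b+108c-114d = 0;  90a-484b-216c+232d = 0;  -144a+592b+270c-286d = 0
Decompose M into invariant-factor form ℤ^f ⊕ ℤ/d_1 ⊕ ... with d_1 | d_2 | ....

rank_ℚ(R)=4; free=4−4=0
SNF(R) diag = [2, 6, 18, 54] → torsion [2, 6, 18, 54]

Answer: M ≅ ℤ/2 ⊕ ℤ/6 ⊕ ℤ/18 ⊕ ℤ/54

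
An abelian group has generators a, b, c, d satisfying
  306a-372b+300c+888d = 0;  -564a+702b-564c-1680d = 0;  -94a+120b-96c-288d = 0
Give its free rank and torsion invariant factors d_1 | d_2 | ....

Answer: M ≅ ℤ^1 ⊕ ℤ/2 ⊕ ℤ/6 ⊕ ℤ/12

Derivation:
rank_ℚ(R)=3; free=4−3=1
SNF(R) diag = [2, 6, 12] → torsion [2, 6, 12]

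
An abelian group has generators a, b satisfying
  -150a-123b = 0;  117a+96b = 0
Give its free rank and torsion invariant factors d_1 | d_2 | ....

rank_ℚ(R)=2; free=2−2=0
SNF(R) diag = [3, 3] → torsion [3, 3]

Answer: M ≅ ℤ/3 ⊕ ℤ/3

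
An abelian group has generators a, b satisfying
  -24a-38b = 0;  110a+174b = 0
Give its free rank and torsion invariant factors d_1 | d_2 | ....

rank_ℚ(R)=2; free=2−2=0
SNF(R) diag = [2, 2] → torsion [2, 2]

Answer: M ≅ ℤ/2 ⊕ ℤ/2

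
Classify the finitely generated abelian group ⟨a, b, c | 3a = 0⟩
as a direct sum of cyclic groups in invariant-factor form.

rank_ℚ(R)=1; free=3−1=2
SNF(R) diag = [3] → torsion [3]

Answer: M ≅ ℤ^2 ⊕ ℤ/3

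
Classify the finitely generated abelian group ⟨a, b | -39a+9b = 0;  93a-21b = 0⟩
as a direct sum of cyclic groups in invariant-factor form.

Answer: M ≅ ℤ/3 ⊕ ℤ/6

Derivation:
rank_ℚ(R)=2; free=2−2=0
SNF(R) diag = [3, 6] → torsion [3, 6]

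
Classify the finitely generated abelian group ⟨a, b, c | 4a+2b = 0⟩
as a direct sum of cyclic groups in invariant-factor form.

rank_ℚ(R)=1; free=3−1=2
SNF(R) diag = [2] → torsion [2]

Answer: M ≅ ℤ^2 ⊕ ℤ/2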